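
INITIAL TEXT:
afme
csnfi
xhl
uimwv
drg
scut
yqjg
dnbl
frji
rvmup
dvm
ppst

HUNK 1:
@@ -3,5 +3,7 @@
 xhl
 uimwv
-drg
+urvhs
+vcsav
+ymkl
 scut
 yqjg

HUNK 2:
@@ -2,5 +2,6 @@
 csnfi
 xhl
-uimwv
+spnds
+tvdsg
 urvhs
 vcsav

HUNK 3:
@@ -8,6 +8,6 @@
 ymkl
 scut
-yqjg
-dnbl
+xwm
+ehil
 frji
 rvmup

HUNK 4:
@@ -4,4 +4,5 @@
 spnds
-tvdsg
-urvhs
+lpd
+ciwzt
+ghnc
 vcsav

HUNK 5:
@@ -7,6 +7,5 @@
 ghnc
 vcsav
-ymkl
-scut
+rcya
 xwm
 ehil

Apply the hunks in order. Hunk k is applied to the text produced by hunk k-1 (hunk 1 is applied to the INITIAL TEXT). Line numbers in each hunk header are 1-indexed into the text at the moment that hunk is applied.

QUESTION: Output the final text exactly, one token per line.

Hunk 1: at line 3 remove [drg] add [urvhs,vcsav,ymkl] -> 14 lines: afme csnfi xhl uimwv urvhs vcsav ymkl scut yqjg dnbl frji rvmup dvm ppst
Hunk 2: at line 2 remove [uimwv] add [spnds,tvdsg] -> 15 lines: afme csnfi xhl spnds tvdsg urvhs vcsav ymkl scut yqjg dnbl frji rvmup dvm ppst
Hunk 3: at line 8 remove [yqjg,dnbl] add [xwm,ehil] -> 15 lines: afme csnfi xhl spnds tvdsg urvhs vcsav ymkl scut xwm ehil frji rvmup dvm ppst
Hunk 4: at line 4 remove [tvdsg,urvhs] add [lpd,ciwzt,ghnc] -> 16 lines: afme csnfi xhl spnds lpd ciwzt ghnc vcsav ymkl scut xwm ehil frji rvmup dvm ppst
Hunk 5: at line 7 remove [ymkl,scut] add [rcya] -> 15 lines: afme csnfi xhl spnds lpd ciwzt ghnc vcsav rcya xwm ehil frji rvmup dvm ppst

Answer: afme
csnfi
xhl
spnds
lpd
ciwzt
ghnc
vcsav
rcya
xwm
ehil
frji
rvmup
dvm
ppst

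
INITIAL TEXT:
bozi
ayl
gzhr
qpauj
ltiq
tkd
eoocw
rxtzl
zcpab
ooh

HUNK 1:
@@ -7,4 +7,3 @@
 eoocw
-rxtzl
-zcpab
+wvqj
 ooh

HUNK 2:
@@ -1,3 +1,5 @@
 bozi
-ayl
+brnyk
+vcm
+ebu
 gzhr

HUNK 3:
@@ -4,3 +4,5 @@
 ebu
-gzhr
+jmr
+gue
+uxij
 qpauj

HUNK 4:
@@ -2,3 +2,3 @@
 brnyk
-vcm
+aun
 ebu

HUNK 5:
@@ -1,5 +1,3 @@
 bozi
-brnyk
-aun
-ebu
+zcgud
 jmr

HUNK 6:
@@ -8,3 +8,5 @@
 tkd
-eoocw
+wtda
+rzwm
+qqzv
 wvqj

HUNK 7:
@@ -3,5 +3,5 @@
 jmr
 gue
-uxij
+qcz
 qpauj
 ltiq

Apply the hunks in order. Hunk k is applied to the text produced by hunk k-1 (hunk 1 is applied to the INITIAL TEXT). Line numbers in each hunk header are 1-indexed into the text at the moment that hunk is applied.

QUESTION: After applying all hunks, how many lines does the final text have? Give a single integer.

Hunk 1: at line 7 remove [rxtzl,zcpab] add [wvqj] -> 9 lines: bozi ayl gzhr qpauj ltiq tkd eoocw wvqj ooh
Hunk 2: at line 1 remove [ayl] add [brnyk,vcm,ebu] -> 11 lines: bozi brnyk vcm ebu gzhr qpauj ltiq tkd eoocw wvqj ooh
Hunk 3: at line 4 remove [gzhr] add [jmr,gue,uxij] -> 13 lines: bozi brnyk vcm ebu jmr gue uxij qpauj ltiq tkd eoocw wvqj ooh
Hunk 4: at line 2 remove [vcm] add [aun] -> 13 lines: bozi brnyk aun ebu jmr gue uxij qpauj ltiq tkd eoocw wvqj ooh
Hunk 5: at line 1 remove [brnyk,aun,ebu] add [zcgud] -> 11 lines: bozi zcgud jmr gue uxij qpauj ltiq tkd eoocw wvqj ooh
Hunk 6: at line 8 remove [eoocw] add [wtda,rzwm,qqzv] -> 13 lines: bozi zcgud jmr gue uxij qpauj ltiq tkd wtda rzwm qqzv wvqj ooh
Hunk 7: at line 3 remove [uxij] add [qcz] -> 13 lines: bozi zcgud jmr gue qcz qpauj ltiq tkd wtda rzwm qqzv wvqj ooh
Final line count: 13

Answer: 13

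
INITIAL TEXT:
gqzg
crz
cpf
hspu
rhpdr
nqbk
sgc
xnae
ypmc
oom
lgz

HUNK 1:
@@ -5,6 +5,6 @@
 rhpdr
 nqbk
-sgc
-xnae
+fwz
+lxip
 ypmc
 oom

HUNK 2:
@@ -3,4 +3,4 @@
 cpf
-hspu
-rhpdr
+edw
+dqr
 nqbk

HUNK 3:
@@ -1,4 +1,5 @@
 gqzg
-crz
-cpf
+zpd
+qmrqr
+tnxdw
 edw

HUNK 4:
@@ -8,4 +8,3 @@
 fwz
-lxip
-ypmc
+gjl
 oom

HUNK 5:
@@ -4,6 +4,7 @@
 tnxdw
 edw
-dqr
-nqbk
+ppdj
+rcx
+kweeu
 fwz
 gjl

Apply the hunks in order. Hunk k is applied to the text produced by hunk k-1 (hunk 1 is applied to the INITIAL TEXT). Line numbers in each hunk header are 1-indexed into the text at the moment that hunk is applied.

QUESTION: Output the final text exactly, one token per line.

Hunk 1: at line 5 remove [sgc,xnae] add [fwz,lxip] -> 11 lines: gqzg crz cpf hspu rhpdr nqbk fwz lxip ypmc oom lgz
Hunk 2: at line 3 remove [hspu,rhpdr] add [edw,dqr] -> 11 lines: gqzg crz cpf edw dqr nqbk fwz lxip ypmc oom lgz
Hunk 3: at line 1 remove [crz,cpf] add [zpd,qmrqr,tnxdw] -> 12 lines: gqzg zpd qmrqr tnxdw edw dqr nqbk fwz lxip ypmc oom lgz
Hunk 4: at line 8 remove [lxip,ypmc] add [gjl] -> 11 lines: gqzg zpd qmrqr tnxdw edw dqr nqbk fwz gjl oom lgz
Hunk 5: at line 4 remove [dqr,nqbk] add [ppdj,rcx,kweeu] -> 12 lines: gqzg zpd qmrqr tnxdw edw ppdj rcx kweeu fwz gjl oom lgz

Answer: gqzg
zpd
qmrqr
tnxdw
edw
ppdj
rcx
kweeu
fwz
gjl
oom
lgz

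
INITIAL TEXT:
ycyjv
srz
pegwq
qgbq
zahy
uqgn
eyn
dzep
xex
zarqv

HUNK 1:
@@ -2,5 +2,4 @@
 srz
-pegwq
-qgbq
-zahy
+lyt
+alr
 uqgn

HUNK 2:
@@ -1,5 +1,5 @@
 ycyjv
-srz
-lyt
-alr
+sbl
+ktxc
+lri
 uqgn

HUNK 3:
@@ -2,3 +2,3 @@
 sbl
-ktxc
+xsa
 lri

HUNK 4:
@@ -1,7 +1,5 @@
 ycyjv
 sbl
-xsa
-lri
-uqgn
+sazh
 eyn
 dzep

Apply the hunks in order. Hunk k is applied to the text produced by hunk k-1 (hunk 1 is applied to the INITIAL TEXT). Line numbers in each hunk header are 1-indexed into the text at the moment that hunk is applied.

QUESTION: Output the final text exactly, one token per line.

Answer: ycyjv
sbl
sazh
eyn
dzep
xex
zarqv

Derivation:
Hunk 1: at line 2 remove [pegwq,qgbq,zahy] add [lyt,alr] -> 9 lines: ycyjv srz lyt alr uqgn eyn dzep xex zarqv
Hunk 2: at line 1 remove [srz,lyt,alr] add [sbl,ktxc,lri] -> 9 lines: ycyjv sbl ktxc lri uqgn eyn dzep xex zarqv
Hunk 3: at line 2 remove [ktxc] add [xsa] -> 9 lines: ycyjv sbl xsa lri uqgn eyn dzep xex zarqv
Hunk 4: at line 1 remove [xsa,lri,uqgn] add [sazh] -> 7 lines: ycyjv sbl sazh eyn dzep xex zarqv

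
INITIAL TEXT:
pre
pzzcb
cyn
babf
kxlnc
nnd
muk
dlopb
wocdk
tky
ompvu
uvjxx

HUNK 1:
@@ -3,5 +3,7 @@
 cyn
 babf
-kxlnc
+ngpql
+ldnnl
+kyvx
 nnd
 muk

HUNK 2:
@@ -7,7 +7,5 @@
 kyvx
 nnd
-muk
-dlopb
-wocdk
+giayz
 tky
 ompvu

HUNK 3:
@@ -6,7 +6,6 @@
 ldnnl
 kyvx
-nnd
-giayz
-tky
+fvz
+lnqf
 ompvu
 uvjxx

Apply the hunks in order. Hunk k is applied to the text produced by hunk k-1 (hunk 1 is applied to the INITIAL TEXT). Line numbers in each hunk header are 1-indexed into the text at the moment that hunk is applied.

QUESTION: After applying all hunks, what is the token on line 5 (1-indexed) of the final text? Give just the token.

Hunk 1: at line 3 remove [kxlnc] add [ngpql,ldnnl,kyvx] -> 14 lines: pre pzzcb cyn babf ngpql ldnnl kyvx nnd muk dlopb wocdk tky ompvu uvjxx
Hunk 2: at line 7 remove [muk,dlopb,wocdk] add [giayz] -> 12 lines: pre pzzcb cyn babf ngpql ldnnl kyvx nnd giayz tky ompvu uvjxx
Hunk 3: at line 6 remove [nnd,giayz,tky] add [fvz,lnqf] -> 11 lines: pre pzzcb cyn babf ngpql ldnnl kyvx fvz lnqf ompvu uvjxx
Final line 5: ngpql

Answer: ngpql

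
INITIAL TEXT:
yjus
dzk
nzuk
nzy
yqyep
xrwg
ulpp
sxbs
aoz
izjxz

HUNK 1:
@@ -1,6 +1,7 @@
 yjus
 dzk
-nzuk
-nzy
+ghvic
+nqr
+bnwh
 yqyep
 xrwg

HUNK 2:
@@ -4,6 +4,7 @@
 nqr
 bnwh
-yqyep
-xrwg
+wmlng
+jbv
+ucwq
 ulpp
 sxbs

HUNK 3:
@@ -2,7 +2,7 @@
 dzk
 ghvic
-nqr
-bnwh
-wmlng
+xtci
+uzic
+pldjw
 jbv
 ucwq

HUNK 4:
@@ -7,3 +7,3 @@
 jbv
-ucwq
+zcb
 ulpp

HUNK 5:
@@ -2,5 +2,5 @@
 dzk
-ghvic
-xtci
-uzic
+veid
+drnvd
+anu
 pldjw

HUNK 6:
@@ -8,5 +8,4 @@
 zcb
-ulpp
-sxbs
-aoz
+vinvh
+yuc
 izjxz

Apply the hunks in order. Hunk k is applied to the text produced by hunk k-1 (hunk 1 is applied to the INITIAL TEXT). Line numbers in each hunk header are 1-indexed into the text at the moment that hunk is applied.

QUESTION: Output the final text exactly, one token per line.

Answer: yjus
dzk
veid
drnvd
anu
pldjw
jbv
zcb
vinvh
yuc
izjxz

Derivation:
Hunk 1: at line 1 remove [nzuk,nzy] add [ghvic,nqr,bnwh] -> 11 lines: yjus dzk ghvic nqr bnwh yqyep xrwg ulpp sxbs aoz izjxz
Hunk 2: at line 4 remove [yqyep,xrwg] add [wmlng,jbv,ucwq] -> 12 lines: yjus dzk ghvic nqr bnwh wmlng jbv ucwq ulpp sxbs aoz izjxz
Hunk 3: at line 2 remove [nqr,bnwh,wmlng] add [xtci,uzic,pldjw] -> 12 lines: yjus dzk ghvic xtci uzic pldjw jbv ucwq ulpp sxbs aoz izjxz
Hunk 4: at line 7 remove [ucwq] add [zcb] -> 12 lines: yjus dzk ghvic xtci uzic pldjw jbv zcb ulpp sxbs aoz izjxz
Hunk 5: at line 2 remove [ghvic,xtci,uzic] add [veid,drnvd,anu] -> 12 lines: yjus dzk veid drnvd anu pldjw jbv zcb ulpp sxbs aoz izjxz
Hunk 6: at line 8 remove [ulpp,sxbs,aoz] add [vinvh,yuc] -> 11 lines: yjus dzk veid drnvd anu pldjw jbv zcb vinvh yuc izjxz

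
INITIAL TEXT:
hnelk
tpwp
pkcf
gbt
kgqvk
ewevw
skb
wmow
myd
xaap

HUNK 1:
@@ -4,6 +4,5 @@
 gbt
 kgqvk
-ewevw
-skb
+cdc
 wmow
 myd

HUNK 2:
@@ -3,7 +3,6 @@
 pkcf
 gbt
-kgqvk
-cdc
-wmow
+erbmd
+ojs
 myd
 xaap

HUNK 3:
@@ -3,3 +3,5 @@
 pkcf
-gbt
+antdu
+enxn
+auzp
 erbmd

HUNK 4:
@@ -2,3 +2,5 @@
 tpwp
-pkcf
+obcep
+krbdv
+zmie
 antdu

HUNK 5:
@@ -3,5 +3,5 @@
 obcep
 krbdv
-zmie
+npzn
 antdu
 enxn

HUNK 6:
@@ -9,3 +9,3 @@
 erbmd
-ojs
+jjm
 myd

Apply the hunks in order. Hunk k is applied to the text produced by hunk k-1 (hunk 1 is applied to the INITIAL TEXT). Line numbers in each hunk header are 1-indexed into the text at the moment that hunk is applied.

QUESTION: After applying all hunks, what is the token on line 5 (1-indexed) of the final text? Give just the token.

Hunk 1: at line 4 remove [ewevw,skb] add [cdc] -> 9 lines: hnelk tpwp pkcf gbt kgqvk cdc wmow myd xaap
Hunk 2: at line 3 remove [kgqvk,cdc,wmow] add [erbmd,ojs] -> 8 lines: hnelk tpwp pkcf gbt erbmd ojs myd xaap
Hunk 3: at line 3 remove [gbt] add [antdu,enxn,auzp] -> 10 lines: hnelk tpwp pkcf antdu enxn auzp erbmd ojs myd xaap
Hunk 4: at line 2 remove [pkcf] add [obcep,krbdv,zmie] -> 12 lines: hnelk tpwp obcep krbdv zmie antdu enxn auzp erbmd ojs myd xaap
Hunk 5: at line 3 remove [zmie] add [npzn] -> 12 lines: hnelk tpwp obcep krbdv npzn antdu enxn auzp erbmd ojs myd xaap
Hunk 6: at line 9 remove [ojs] add [jjm] -> 12 lines: hnelk tpwp obcep krbdv npzn antdu enxn auzp erbmd jjm myd xaap
Final line 5: npzn

Answer: npzn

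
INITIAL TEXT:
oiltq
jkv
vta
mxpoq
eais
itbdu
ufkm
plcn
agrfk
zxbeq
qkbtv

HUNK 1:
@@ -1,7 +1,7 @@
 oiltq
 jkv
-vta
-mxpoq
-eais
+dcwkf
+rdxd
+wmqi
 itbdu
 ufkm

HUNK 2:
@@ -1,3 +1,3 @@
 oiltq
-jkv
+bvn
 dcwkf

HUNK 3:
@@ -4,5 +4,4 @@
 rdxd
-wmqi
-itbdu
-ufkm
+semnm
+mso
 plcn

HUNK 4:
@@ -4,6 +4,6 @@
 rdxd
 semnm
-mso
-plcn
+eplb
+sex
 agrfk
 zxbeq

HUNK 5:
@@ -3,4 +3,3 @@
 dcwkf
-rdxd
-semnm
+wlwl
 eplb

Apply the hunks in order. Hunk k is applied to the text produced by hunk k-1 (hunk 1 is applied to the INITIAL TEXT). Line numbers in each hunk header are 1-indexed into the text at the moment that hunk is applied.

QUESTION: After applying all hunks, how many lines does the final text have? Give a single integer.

Answer: 9

Derivation:
Hunk 1: at line 1 remove [vta,mxpoq,eais] add [dcwkf,rdxd,wmqi] -> 11 lines: oiltq jkv dcwkf rdxd wmqi itbdu ufkm plcn agrfk zxbeq qkbtv
Hunk 2: at line 1 remove [jkv] add [bvn] -> 11 lines: oiltq bvn dcwkf rdxd wmqi itbdu ufkm plcn agrfk zxbeq qkbtv
Hunk 3: at line 4 remove [wmqi,itbdu,ufkm] add [semnm,mso] -> 10 lines: oiltq bvn dcwkf rdxd semnm mso plcn agrfk zxbeq qkbtv
Hunk 4: at line 4 remove [mso,plcn] add [eplb,sex] -> 10 lines: oiltq bvn dcwkf rdxd semnm eplb sex agrfk zxbeq qkbtv
Hunk 5: at line 3 remove [rdxd,semnm] add [wlwl] -> 9 lines: oiltq bvn dcwkf wlwl eplb sex agrfk zxbeq qkbtv
Final line count: 9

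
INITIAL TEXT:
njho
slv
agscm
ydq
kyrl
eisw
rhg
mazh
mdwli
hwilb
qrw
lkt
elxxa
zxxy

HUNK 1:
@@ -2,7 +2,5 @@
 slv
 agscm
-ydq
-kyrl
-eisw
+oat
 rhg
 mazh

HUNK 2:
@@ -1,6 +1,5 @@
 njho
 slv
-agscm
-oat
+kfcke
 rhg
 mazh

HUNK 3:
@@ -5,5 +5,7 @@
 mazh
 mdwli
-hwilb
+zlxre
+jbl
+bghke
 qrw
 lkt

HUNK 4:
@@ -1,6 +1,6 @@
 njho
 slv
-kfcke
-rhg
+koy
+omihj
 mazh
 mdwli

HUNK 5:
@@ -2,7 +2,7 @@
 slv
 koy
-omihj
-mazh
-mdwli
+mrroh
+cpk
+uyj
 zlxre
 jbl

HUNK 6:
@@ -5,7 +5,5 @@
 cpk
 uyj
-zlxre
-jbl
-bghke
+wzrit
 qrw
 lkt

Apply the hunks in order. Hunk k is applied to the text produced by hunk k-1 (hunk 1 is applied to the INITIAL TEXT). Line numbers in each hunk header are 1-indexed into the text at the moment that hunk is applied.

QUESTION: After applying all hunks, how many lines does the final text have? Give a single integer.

Hunk 1: at line 2 remove [ydq,kyrl,eisw] add [oat] -> 12 lines: njho slv agscm oat rhg mazh mdwli hwilb qrw lkt elxxa zxxy
Hunk 2: at line 1 remove [agscm,oat] add [kfcke] -> 11 lines: njho slv kfcke rhg mazh mdwli hwilb qrw lkt elxxa zxxy
Hunk 3: at line 5 remove [hwilb] add [zlxre,jbl,bghke] -> 13 lines: njho slv kfcke rhg mazh mdwli zlxre jbl bghke qrw lkt elxxa zxxy
Hunk 4: at line 1 remove [kfcke,rhg] add [koy,omihj] -> 13 lines: njho slv koy omihj mazh mdwli zlxre jbl bghke qrw lkt elxxa zxxy
Hunk 5: at line 2 remove [omihj,mazh,mdwli] add [mrroh,cpk,uyj] -> 13 lines: njho slv koy mrroh cpk uyj zlxre jbl bghke qrw lkt elxxa zxxy
Hunk 6: at line 5 remove [zlxre,jbl,bghke] add [wzrit] -> 11 lines: njho slv koy mrroh cpk uyj wzrit qrw lkt elxxa zxxy
Final line count: 11

Answer: 11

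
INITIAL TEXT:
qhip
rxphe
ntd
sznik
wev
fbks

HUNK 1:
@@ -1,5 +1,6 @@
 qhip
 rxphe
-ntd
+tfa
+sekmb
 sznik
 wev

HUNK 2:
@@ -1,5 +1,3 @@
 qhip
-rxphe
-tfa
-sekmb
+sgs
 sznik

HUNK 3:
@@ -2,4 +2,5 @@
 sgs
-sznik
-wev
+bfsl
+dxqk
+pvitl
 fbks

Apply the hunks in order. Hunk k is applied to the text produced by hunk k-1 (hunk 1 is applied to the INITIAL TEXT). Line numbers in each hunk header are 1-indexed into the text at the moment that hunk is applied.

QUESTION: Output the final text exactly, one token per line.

Answer: qhip
sgs
bfsl
dxqk
pvitl
fbks

Derivation:
Hunk 1: at line 1 remove [ntd] add [tfa,sekmb] -> 7 lines: qhip rxphe tfa sekmb sznik wev fbks
Hunk 2: at line 1 remove [rxphe,tfa,sekmb] add [sgs] -> 5 lines: qhip sgs sznik wev fbks
Hunk 3: at line 2 remove [sznik,wev] add [bfsl,dxqk,pvitl] -> 6 lines: qhip sgs bfsl dxqk pvitl fbks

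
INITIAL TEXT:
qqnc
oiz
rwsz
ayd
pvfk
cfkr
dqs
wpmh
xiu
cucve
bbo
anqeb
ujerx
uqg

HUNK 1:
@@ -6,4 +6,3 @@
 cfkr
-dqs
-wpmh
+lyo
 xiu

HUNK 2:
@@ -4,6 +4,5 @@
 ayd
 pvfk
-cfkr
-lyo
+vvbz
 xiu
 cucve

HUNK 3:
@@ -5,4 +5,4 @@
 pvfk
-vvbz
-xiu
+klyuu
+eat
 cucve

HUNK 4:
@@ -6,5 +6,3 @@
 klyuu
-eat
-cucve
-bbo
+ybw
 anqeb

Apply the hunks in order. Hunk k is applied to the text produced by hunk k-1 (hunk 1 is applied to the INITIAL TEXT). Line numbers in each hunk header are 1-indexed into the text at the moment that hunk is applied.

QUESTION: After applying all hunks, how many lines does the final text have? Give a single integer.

Hunk 1: at line 6 remove [dqs,wpmh] add [lyo] -> 13 lines: qqnc oiz rwsz ayd pvfk cfkr lyo xiu cucve bbo anqeb ujerx uqg
Hunk 2: at line 4 remove [cfkr,lyo] add [vvbz] -> 12 lines: qqnc oiz rwsz ayd pvfk vvbz xiu cucve bbo anqeb ujerx uqg
Hunk 3: at line 5 remove [vvbz,xiu] add [klyuu,eat] -> 12 lines: qqnc oiz rwsz ayd pvfk klyuu eat cucve bbo anqeb ujerx uqg
Hunk 4: at line 6 remove [eat,cucve,bbo] add [ybw] -> 10 lines: qqnc oiz rwsz ayd pvfk klyuu ybw anqeb ujerx uqg
Final line count: 10

Answer: 10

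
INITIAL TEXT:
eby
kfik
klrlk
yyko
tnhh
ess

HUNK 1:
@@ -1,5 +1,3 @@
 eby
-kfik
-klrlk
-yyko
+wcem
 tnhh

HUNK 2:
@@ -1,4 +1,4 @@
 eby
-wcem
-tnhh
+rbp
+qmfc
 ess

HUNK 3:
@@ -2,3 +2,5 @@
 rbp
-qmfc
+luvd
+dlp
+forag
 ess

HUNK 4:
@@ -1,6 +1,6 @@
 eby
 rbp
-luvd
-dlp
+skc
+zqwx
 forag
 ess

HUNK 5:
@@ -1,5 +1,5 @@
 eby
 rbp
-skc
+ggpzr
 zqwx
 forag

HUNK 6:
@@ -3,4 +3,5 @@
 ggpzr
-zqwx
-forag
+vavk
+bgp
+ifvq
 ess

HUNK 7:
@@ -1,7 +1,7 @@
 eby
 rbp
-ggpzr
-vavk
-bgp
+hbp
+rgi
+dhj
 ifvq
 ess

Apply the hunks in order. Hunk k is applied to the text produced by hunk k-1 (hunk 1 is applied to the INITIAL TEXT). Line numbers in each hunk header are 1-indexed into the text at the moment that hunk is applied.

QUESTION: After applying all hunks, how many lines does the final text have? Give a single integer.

Answer: 7

Derivation:
Hunk 1: at line 1 remove [kfik,klrlk,yyko] add [wcem] -> 4 lines: eby wcem tnhh ess
Hunk 2: at line 1 remove [wcem,tnhh] add [rbp,qmfc] -> 4 lines: eby rbp qmfc ess
Hunk 3: at line 2 remove [qmfc] add [luvd,dlp,forag] -> 6 lines: eby rbp luvd dlp forag ess
Hunk 4: at line 1 remove [luvd,dlp] add [skc,zqwx] -> 6 lines: eby rbp skc zqwx forag ess
Hunk 5: at line 1 remove [skc] add [ggpzr] -> 6 lines: eby rbp ggpzr zqwx forag ess
Hunk 6: at line 3 remove [zqwx,forag] add [vavk,bgp,ifvq] -> 7 lines: eby rbp ggpzr vavk bgp ifvq ess
Hunk 7: at line 1 remove [ggpzr,vavk,bgp] add [hbp,rgi,dhj] -> 7 lines: eby rbp hbp rgi dhj ifvq ess
Final line count: 7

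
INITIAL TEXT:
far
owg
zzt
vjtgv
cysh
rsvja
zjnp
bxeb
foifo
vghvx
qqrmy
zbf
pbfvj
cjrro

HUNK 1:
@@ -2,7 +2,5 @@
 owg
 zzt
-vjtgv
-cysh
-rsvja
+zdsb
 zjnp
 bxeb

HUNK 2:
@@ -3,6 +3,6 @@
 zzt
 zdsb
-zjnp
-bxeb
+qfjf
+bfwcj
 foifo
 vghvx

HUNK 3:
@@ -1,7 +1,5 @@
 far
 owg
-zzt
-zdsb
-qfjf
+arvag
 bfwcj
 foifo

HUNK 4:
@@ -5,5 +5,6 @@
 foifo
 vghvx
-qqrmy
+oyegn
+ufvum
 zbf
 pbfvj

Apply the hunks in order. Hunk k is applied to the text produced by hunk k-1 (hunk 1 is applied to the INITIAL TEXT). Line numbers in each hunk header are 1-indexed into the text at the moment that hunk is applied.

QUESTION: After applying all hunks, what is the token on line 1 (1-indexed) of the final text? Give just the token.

Hunk 1: at line 2 remove [vjtgv,cysh,rsvja] add [zdsb] -> 12 lines: far owg zzt zdsb zjnp bxeb foifo vghvx qqrmy zbf pbfvj cjrro
Hunk 2: at line 3 remove [zjnp,bxeb] add [qfjf,bfwcj] -> 12 lines: far owg zzt zdsb qfjf bfwcj foifo vghvx qqrmy zbf pbfvj cjrro
Hunk 3: at line 1 remove [zzt,zdsb,qfjf] add [arvag] -> 10 lines: far owg arvag bfwcj foifo vghvx qqrmy zbf pbfvj cjrro
Hunk 4: at line 5 remove [qqrmy] add [oyegn,ufvum] -> 11 lines: far owg arvag bfwcj foifo vghvx oyegn ufvum zbf pbfvj cjrro
Final line 1: far

Answer: far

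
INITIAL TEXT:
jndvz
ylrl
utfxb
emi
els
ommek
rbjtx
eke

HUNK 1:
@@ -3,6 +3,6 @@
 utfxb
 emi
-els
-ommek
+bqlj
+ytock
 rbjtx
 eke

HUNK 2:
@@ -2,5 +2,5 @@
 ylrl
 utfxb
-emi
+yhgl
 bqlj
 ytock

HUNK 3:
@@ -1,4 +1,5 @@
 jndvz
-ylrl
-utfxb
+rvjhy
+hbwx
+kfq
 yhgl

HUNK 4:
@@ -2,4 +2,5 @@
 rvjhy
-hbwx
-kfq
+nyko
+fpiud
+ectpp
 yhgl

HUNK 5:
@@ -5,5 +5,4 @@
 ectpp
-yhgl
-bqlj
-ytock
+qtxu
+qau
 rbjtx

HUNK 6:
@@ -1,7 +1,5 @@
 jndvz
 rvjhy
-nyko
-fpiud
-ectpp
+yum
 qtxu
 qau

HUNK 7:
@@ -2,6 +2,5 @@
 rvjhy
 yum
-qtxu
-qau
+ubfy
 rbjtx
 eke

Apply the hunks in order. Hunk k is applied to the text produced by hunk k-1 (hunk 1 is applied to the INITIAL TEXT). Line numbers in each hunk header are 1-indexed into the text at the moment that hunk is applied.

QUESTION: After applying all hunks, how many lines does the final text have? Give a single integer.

Hunk 1: at line 3 remove [els,ommek] add [bqlj,ytock] -> 8 lines: jndvz ylrl utfxb emi bqlj ytock rbjtx eke
Hunk 2: at line 2 remove [emi] add [yhgl] -> 8 lines: jndvz ylrl utfxb yhgl bqlj ytock rbjtx eke
Hunk 3: at line 1 remove [ylrl,utfxb] add [rvjhy,hbwx,kfq] -> 9 lines: jndvz rvjhy hbwx kfq yhgl bqlj ytock rbjtx eke
Hunk 4: at line 2 remove [hbwx,kfq] add [nyko,fpiud,ectpp] -> 10 lines: jndvz rvjhy nyko fpiud ectpp yhgl bqlj ytock rbjtx eke
Hunk 5: at line 5 remove [yhgl,bqlj,ytock] add [qtxu,qau] -> 9 lines: jndvz rvjhy nyko fpiud ectpp qtxu qau rbjtx eke
Hunk 6: at line 1 remove [nyko,fpiud,ectpp] add [yum] -> 7 lines: jndvz rvjhy yum qtxu qau rbjtx eke
Hunk 7: at line 2 remove [qtxu,qau] add [ubfy] -> 6 lines: jndvz rvjhy yum ubfy rbjtx eke
Final line count: 6

Answer: 6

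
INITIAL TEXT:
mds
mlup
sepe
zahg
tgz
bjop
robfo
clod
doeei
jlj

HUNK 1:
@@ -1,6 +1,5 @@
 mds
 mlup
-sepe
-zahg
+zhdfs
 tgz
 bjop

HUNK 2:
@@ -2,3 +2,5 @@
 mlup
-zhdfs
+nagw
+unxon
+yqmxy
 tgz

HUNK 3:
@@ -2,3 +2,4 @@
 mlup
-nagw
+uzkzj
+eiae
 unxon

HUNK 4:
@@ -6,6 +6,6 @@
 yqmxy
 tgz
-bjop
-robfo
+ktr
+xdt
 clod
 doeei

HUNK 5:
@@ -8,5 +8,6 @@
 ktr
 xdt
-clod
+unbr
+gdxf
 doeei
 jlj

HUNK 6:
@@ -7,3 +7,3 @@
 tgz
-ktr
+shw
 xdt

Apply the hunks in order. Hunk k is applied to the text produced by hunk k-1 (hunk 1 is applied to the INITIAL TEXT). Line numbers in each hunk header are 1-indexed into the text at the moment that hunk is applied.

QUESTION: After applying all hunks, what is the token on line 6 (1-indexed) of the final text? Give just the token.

Hunk 1: at line 1 remove [sepe,zahg] add [zhdfs] -> 9 lines: mds mlup zhdfs tgz bjop robfo clod doeei jlj
Hunk 2: at line 2 remove [zhdfs] add [nagw,unxon,yqmxy] -> 11 lines: mds mlup nagw unxon yqmxy tgz bjop robfo clod doeei jlj
Hunk 3: at line 2 remove [nagw] add [uzkzj,eiae] -> 12 lines: mds mlup uzkzj eiae unxon yqmxy tgz bjop robfo clod doeei jlj
Hunk 4: at line 6 remove [bjop,robfo] add [ktr,xdt] -> 12 lines: mds mlup uzkzj eiae unxon yqmxy tgz ktr xdt clod doeei jlj
Hunk 5: at line 8 remove [clod] add [unbr,gdxf] -> 13 lines: mds mlup uzkzj eiae unxon yqmxy tgz ktr xdt unbr gdxf doeei jlj
Hunk 6: at line 7 remove [ktr] add [shw] -> 13 lines: mds mlup uzkzj eiae unxon yqmxy tgz shw xdt unbr gdxf doeei jlj
Final line 6: yqmxy

Answer: yqmxy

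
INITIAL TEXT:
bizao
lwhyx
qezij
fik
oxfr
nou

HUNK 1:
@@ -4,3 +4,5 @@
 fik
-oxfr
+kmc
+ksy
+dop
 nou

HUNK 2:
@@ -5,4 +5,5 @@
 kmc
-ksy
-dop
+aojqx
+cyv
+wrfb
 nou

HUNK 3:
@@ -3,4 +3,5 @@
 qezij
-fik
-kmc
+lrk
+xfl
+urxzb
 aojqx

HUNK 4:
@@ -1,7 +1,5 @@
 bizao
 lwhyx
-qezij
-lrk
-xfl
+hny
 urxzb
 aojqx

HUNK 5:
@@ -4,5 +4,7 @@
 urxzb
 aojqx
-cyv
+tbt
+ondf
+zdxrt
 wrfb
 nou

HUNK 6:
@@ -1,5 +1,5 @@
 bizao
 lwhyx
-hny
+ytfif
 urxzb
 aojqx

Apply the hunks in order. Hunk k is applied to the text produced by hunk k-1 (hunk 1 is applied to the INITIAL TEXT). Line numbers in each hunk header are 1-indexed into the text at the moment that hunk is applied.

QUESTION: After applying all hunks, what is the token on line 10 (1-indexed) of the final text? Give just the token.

Answer: nou

Derivation:
Hunk 1: at line 4 remove [oxfr] add [kmc,ksy,dop] -> 8 lines: bizao lwhyx qezij fik kmc ksy dop nou
Hunk 2: at line 5 remove [ksy,dop] add [aojqx,cyv,wrfb] -> 9 lines: bizao lwhyx qezij fik kmc aojqx cyv wrfb nou
Hunk 3: at line 3 remove [fik,kmc] add [lrk,xfl,urxzb] -> 10 lines: bizao lwhyx qezij lrk xfl urxzb aojqx cyv wrfb nou
Hunk 4: at line 1 remove [qezij,lrk,xfl] add [hny] -> 8 lines: bizao lwhyx hny urxzb aojqx cyv wrfb nou
Hunk 5: at line 4 remove [cyv] add [tbt,ondf,zdxrt] -> 10 lines: bizao lwhyx hny urxzb aojqx tbt ondf zdxrt wrfb nou
Hunk 6: at line 1 remove [hny] add [ytfif] -> 10 lines: bizao lwhyx ytfif urxzb aojqx tbt ondf zdxrt wrfb nou
Final line 10: nou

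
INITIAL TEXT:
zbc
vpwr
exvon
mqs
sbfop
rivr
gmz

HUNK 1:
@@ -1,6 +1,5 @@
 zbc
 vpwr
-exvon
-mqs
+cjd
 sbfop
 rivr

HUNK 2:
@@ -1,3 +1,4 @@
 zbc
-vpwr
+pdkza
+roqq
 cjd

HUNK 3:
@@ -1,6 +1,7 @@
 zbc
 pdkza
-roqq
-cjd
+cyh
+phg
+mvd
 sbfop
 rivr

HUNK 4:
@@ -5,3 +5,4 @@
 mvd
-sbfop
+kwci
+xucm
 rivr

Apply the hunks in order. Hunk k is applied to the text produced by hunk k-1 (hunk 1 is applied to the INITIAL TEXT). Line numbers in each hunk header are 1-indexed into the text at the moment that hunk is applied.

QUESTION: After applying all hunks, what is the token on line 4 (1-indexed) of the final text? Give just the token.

Hunk 1: at line 1 remove [exvon,mqs] add [cjd] -> 6 lines: zbc vpwr cjd sbfop rivr gmz
Hunk 2: at line 1 remove [vpwr] add [pdkza,roqq] -> 7 lines: zbc pdkza roqq cjd sbfop rivr gmz
Hunk 3: at line 1 remove [roqq,cjd] add [cyh,phg,mvd] -> 8 lines: zbc pdkza cyh phg mvd sbfop rivr gmz
Hunk 4: at line 5 remove [sbfop] add [kwci,xucm] -> 9 lines: zbc pdkza cyh phg mvd kwci xucm rivr gmz
Final line 4: phg

Answer: phg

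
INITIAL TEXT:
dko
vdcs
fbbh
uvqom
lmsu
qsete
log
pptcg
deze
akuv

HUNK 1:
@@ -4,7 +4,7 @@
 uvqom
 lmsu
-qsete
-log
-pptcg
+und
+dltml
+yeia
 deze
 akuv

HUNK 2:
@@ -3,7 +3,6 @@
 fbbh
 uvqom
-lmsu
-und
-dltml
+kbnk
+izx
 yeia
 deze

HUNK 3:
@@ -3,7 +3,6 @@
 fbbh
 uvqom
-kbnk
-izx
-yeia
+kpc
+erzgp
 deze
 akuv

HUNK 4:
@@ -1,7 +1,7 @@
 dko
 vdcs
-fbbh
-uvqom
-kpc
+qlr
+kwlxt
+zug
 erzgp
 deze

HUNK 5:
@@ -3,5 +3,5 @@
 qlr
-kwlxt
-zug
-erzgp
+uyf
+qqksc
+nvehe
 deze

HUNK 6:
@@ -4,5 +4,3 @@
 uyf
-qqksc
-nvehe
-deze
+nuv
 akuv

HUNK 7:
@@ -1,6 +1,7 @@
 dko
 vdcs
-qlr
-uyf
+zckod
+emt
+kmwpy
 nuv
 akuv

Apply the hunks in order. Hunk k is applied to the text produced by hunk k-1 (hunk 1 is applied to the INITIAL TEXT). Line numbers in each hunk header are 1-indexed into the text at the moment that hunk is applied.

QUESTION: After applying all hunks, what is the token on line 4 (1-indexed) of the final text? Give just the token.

Hunk 1: at line 4 remove [qsete,log,pptcg] add [und,dltml,yeia] -> 10 lines: dko vdcs fbbh uvqom lmsu und dltml yeia deze akuv
Hunk 2: at line 3 remove [lmsu,und,dltml] add [kbnk,izx] -> 9 lines: dko vdcs fbbh uvqom kbnk izx yeia deze akuv
Hunk 3: at line 3 remove [kbnk,izx,yeia] add [kpc,erzgp] -> 8 lines: dko vdcs fbbh uvqom kpc erzgp deze akuv
Hunk 4: at line 1 remove [fbbh,uvqom,kpc] add [qlr,kwlxt,zug] -> 8 lines: dko vdcs qlr kwlxt zug erzgp deze akuv
Hunk 5: at line 3 remove [kwlxt,zug,erzgp] add [uyf,qqksc,nvehe] -> 8 lines: dko vdcs qlr uyf qqksc nvehe deze akuv
Hunk 6: at line 4 remove [qqksc,nvehe,deze] add [nuv] -> 6 lines: dko vdcs qlr uyf nuv akuv
Hunk 7: at line 1 remove [qlr,uyf] add [zckod,emt,kmwpy] -> 7 lines: dko vdcs zckod emt kmwpy nuv akuv
Final line 4: emt

Answer: emt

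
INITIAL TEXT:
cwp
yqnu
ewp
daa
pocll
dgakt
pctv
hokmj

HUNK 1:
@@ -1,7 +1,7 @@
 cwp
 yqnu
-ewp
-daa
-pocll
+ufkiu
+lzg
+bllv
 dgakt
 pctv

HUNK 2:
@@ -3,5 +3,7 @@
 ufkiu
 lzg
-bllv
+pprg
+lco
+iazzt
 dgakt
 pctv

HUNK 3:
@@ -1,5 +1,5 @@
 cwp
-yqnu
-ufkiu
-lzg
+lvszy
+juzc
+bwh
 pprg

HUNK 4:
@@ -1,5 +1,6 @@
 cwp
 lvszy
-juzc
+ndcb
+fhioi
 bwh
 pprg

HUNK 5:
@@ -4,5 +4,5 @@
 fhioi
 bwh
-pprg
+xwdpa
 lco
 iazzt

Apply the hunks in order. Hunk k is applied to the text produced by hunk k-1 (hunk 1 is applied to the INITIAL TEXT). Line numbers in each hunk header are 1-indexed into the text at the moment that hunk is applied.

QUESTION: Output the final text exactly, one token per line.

Answer: cwp
lvszy
ndcb
fhioi
bwh
xwdpa
lco
iazzt
dgakt
pctv
hokmj

Derivation:
Hunk 1: at line 1 remove [ewp,daa,pocll] add [ufkiu,lzg,bllv] -> 8 lines: cwp yqnu ufkiu lzg bllv dgakt pctv hokmj
Hunk 2: at line 3 remove [bllv] add [pprg,lco,iazzt] -> 10 lines: cwp yqnu ufkiu lzg pprg lco iazzt dgakt pctv hokmj
Hunk 3: at line 1 remove [yqnu,ufkiu,lzg] add [lvszy,juzc,bwh] -> 10 lines: cwp lvszy juzc bwh pprg lco iazzt dgakt pctv hokmj
Hunk 4: at line 1 remove [juzc] add [ndcb,fhioi] -> 11 lines: cwp lvszy ndcb fhioi bwh pprg lco iazzt dgakt pctv hokmj
Hunk 5: at line 4 remove [pprg] add [xwdpa] -> 11 lines: cwp lvszy ndcb fhioi bwh xwdpa lco iazzt dgakt pctv hokmj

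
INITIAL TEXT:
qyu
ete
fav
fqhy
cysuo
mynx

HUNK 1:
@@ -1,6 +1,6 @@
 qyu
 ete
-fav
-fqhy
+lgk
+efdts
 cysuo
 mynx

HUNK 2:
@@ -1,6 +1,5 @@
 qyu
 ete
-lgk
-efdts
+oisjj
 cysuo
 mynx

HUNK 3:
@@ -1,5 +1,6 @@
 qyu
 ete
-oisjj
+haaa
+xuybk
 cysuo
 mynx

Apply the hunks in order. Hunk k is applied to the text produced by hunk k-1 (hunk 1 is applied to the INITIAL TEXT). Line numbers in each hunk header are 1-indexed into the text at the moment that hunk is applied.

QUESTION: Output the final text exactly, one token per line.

Answer: qyu
ete
haaa
xuybk
cysuo
mynx

Derivation:
Hunk 1: at line 1 remove [fav,fqhy] add [lgk,efdts] -> 6 lines: qyu ete lgk efdts cysuo mynx
Hunk 2: at line 1 remove [lgk,efdts] add [oisjj] -> 5 lines: qyu ete oisjj cysuo mynx
Hunk 3: at line 1 remove [oisjj] add [haaa,xuybk] -> 6 lines: qyu ete haaa xuybk cysuo mynx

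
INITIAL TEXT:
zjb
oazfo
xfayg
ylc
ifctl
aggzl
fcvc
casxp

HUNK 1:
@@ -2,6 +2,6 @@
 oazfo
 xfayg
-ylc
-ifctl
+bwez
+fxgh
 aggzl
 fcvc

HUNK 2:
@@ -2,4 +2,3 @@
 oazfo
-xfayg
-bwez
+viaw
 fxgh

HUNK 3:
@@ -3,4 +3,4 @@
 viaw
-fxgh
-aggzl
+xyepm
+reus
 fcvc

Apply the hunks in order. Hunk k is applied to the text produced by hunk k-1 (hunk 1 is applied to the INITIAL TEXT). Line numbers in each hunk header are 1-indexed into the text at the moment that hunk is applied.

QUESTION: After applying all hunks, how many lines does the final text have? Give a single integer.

Answer: 7

Derivation:
Hunk 1: at line 2 remove [ylc,ifctl] add [bwez,fxgh] -> 8 lines: zjb oazfo xfayg bwez fxgh aggzl fcvc casxp
Hunk 2: at line 2 remove [xfayg,bwez] add [viaw] -> 7 lines: zjb oazfo viaw fxgh aggzl fcvc casxp
Hunk 3: at line 3 remove [fxgh,aggzl] add [xyepm,reus] -> 7 lines: zjb oazfo viaw xyepm reus fcvc casxp
Final line count: 7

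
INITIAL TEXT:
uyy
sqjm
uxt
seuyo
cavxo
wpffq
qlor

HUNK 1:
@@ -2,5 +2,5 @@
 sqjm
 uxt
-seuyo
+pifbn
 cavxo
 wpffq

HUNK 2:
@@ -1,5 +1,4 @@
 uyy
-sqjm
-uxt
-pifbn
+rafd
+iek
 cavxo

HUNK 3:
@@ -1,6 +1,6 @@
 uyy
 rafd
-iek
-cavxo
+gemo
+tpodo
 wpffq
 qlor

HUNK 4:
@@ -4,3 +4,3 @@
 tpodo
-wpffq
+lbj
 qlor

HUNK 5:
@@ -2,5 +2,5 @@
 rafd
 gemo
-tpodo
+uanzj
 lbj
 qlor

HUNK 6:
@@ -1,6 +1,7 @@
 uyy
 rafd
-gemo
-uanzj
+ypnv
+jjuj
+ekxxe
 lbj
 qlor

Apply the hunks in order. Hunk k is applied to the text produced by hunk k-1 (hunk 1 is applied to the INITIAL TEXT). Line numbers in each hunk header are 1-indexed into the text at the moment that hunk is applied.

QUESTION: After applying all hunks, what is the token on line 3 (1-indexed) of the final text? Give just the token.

Answer: ypnv

Derivation:
Hunk 1: at line 2 remove [seuyo] add [pifbn] -> 7 lines: uyy sqjm uxt pifbn cavxo wpffq qlor
Hunk 2: at line 1 remove [sqjm,uxt,pifbn] add [rafd,iek] -> 6 lines: uyy rafd iek cavxo wpffq qlor
Hunk 3: at line 1 remove [iek,cavxo] add [gemo,tpodo] -> 6 lines: uyy rafd gemo tpodo wpffq qlor
Hunk 4: at line 4 remove [wpffq] add [lbj] -> 6 lines: uyy rafd gemo tpodo lbj qlor
Hunk 5: at line 2 remove [tpodo] add [uanzj] -> 6 lines: uyy rafd gemo uanzj lbj qlor
Hunk 6: at line 1 remove [gemo,uanzj] add [ypnv,jjuj,ekxxe] -> 7 lines: uyy rafd ypnv jjuj ekxxe lbj qlor
Final line 3: ypnv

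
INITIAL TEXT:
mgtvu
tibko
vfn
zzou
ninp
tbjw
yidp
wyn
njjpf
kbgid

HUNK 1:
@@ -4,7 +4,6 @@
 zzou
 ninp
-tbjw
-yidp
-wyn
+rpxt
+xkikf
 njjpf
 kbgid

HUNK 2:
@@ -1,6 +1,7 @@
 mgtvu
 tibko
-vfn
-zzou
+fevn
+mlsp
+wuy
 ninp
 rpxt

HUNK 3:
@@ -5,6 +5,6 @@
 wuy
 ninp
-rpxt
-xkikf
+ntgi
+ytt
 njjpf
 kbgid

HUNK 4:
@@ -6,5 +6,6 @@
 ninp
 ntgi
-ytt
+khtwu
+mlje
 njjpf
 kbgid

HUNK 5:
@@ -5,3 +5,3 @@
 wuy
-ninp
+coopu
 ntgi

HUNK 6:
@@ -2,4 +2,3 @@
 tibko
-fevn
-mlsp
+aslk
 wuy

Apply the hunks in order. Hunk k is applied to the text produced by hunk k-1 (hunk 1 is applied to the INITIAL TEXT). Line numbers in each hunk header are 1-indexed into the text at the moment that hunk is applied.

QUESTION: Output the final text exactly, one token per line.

Hunk 1: at line 4 remove [tbjw,yidp,wyn] add [rpxt,xkikf] -> 9 lines: mgtvu tibko vfn zzou ninp rpxt xkikf njjpf kbgid
Hunk 2: at line 1 remove [vfn,zzou] add [fevn,mlsp,wuy] -> 10 lines: mgtvu tibko fevn mlsp wuy ninp rpxt xkikf njjpf kbgid
Hunk 3: at line 5 remove [rpxt,xkikf] add [ntgi,ytt] -> 10 lines: mgtvu tibko fevn mlsp wuy ninp ntgi ytt njjpf kbgid
Hunk 4: at line 6 remove [ytt] add [khtwu,mlje] -> 11 lines: mgtvu tibko fevn mlsp wuy ninp ntgi khtwu mlje njjpf kbgid
Hunk 5: at line 5 remove [ninp] add [coopu] -> 11 lines: mgtvu tibko fevn mlsp wuy coopu ntgi khtwu mlje njjpf kbgid
Hunk 6: at line 2 remove [fevn,mlsp] add [aslk] -> 10 lines: mgtvu tibko aslk wuy coopu ntgi khtwu mlje njjpf kbgid

Answer: mgtvu
tibko
aslk
wuy
coopu
ntgi
khtwu
mlje
njjpf
kbgid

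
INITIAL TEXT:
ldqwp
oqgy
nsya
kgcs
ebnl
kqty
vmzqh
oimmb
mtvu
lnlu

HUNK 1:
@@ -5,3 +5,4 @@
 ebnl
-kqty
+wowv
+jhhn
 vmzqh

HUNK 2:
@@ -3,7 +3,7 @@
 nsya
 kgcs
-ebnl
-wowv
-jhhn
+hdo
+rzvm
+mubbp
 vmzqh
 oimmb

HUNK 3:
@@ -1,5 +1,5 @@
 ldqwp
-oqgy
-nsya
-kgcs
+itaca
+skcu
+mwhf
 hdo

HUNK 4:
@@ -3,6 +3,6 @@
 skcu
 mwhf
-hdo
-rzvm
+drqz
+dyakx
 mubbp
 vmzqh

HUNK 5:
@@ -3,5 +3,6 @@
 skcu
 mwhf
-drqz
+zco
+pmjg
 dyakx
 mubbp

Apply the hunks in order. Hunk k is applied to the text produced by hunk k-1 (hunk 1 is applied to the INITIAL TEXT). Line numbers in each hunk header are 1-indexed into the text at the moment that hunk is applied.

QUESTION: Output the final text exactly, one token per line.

Answer: ldqwp
itaca
skcu
mwhf
zco
pmjg
dyakx
mubbp
vmzqh
oimmb
mtvu
lnlu

Derivation:
Hunk 1: at line 5 remove [kqty] add [wowv,jhhn] -> 11 lines: ldqwp oqgy nsya kgcs ebnl wowv jhhn vmzqh oimmb mtvu lnlu
Hunk 2: at line 3 remove [ebnl,wowv,jhhn] add [hdo,rzvm,mubbp] -> 11 lines: ldqwp oqgy nsya kgcs hdo rzvm mubbp vmzqh oimmb mtvu lnlu
Hunk 3: at line 1 remove [oqgy,nsya,kgcs] add [itaca,skcu,mwhf] -> 11 lines: ldqwp itaca skcu mwhf hdo rzvm mubbp vmzqh oimmb mtvu lnlu
Hunk 4: at line 3 remove [hdo,rzvm] add [drqz,dyakx] -> 11 lines: ldqwp itaca skcu mwhf drqz dyakx mubbp vmzqh oimmb mtvu lnlu
Hunk 5: at line 3 remove [drqz] add [zco,pmjg] -> 12 lines: ldqwp itaca skcu mwhf zco pmjg dyakx mubbp vmzqh oimmb mtvu lnlu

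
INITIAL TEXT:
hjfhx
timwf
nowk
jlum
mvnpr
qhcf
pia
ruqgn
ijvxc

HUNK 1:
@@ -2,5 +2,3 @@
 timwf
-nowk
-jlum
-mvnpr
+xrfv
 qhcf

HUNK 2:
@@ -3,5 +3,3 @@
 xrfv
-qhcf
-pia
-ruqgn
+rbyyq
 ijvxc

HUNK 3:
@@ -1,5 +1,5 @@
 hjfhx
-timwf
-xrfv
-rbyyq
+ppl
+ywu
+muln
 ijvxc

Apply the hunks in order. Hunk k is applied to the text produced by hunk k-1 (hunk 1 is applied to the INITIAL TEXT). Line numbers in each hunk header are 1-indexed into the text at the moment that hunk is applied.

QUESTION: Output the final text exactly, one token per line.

Hunk 1: at line 2 remove [nowk,jlum,mvnpr] add [xrfv] -> 7 lines: hjfhx timwf xrfv qhcf pia ruqgn ijvxc
Hunk 2: at line 3 remove [qhcf,pia,ruqgn] add [rbyyq] -> 5 lines: hjfhx timwf xrfv rbyyq ijvxc
Hunk 3: at line 1 remove [timwf,xrfv,rbyyq] add [ppl,ywu,muln] -> 5 lines: hjfhx ppl ywu muln ijvxc

Answer: hjfhx
ppl
ywu
muln
ijvxc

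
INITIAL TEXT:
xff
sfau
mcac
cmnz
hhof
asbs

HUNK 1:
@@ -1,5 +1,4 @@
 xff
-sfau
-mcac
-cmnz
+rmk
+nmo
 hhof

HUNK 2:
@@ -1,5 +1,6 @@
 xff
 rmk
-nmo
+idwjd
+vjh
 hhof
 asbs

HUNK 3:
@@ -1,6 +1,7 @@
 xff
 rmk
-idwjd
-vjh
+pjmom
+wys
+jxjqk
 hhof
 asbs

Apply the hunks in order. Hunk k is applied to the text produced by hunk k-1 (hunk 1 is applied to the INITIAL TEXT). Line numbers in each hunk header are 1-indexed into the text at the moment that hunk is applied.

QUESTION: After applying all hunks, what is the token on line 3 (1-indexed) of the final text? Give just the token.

Hunk 1: at line 1 remove [sfau,mcac,cmnz] add [rmk,nmo] -> 5 lines: xff rmk nmo hhof asbs
Hunk 2: at line 1 remove [nmo] add [idwjd,vjh] -> 6 lines: xff rmk idwjd vjh hhof asbs
Hunk 3: at line 1 remove [idwjd,vjh] add [pjmom,wys,jxjqk] -> 7 lines: xff rmk pjmom wys jxjqk hhof asbs
Final line 3: pjmom

Answer: pjmom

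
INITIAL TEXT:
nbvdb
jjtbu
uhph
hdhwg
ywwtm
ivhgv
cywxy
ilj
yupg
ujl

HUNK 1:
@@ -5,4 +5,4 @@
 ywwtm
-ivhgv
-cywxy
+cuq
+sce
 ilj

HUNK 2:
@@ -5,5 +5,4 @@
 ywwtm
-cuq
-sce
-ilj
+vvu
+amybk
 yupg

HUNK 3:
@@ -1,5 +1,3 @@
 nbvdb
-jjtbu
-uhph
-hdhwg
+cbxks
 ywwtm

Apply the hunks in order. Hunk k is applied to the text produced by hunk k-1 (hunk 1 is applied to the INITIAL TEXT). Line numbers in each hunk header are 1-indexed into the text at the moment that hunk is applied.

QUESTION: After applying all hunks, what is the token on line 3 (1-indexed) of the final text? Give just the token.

Answer: ywwtm

Derivation:
Hunk 1: at line 5 remove [ivhgv,cywxy] add [cuq,sce] -> 10 lines: nbvdb jjtbu uhph hdhwg ywwtm cuq sce ilj yupg ujl
Hunk 2: at line 5 remove [cuq,sce,ilj] add [vvu,amybk] -> 9 lines: nbvdb jjtbu uhph hdhwg ywwtm vvu amybk yupg ujl
Hunk 3: at line 1 remove [jjtbu,uhph,hdhwg] add [cbxks] -> 7 lines: nbvdb cbxks ywwtm vvu amybk yupg ujl
Final line 3: ywwtm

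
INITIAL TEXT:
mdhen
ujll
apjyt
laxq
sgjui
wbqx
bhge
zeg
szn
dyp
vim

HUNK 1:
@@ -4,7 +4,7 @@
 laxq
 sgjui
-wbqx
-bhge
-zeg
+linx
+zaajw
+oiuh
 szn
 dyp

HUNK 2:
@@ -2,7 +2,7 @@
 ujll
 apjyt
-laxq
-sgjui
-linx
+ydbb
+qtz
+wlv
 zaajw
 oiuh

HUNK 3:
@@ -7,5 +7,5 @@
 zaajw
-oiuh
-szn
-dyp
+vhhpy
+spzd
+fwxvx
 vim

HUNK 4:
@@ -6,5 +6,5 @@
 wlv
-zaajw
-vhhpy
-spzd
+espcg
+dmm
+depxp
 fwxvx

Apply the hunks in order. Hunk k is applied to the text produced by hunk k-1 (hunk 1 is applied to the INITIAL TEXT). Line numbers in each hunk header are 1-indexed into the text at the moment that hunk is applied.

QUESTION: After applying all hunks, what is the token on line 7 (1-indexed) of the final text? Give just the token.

Hunk 1: at line 4 remove [wbqx,bhge,zeg] add [linx,zaajw,oiuh] -> 11 lines: mdhen ujll apjyt laxq sgjui linx zaajw oiuh szn dyp vim
Hunk 2: at line 2 remove [laxq,sgjui,linx] add [ydbb,qtz,wlv] -> 11 lines: mdhen ujll apjyt ydbb qtz wlv zaajw oiuh szn dyp vim
Hunk 3: at line 7 remove [oiuh,szn,dyp] add [vhhpy,spzd,fwxvx] -> 11 lines: mdhen ujll apjyt ydbb qtz wlv zaajw vhhpy spzd fwxvx vim
Hunk 4: at line 6 remove [zaajw,vhhpy,spzd] add [espcg,dmm,depxp] -> 11 lines: mdhen ujll apjyt ydbb qtz wlv espcg dmm depxp fwxvx vim
Final line 7: espcg

Answer: espcg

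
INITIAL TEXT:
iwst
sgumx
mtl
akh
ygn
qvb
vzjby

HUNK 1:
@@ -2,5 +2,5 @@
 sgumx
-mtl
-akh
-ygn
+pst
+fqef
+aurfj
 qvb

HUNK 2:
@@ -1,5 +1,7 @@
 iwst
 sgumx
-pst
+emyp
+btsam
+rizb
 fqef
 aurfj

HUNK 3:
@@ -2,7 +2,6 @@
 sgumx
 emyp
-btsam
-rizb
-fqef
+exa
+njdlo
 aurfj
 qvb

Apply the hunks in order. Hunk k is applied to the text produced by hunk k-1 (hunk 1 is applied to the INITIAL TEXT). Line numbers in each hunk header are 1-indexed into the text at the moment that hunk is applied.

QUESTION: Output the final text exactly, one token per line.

Hunk 1: at line 2 remove [mtl,akh,ygn] add [pst,fqef,aurfj] -> 7 lines: iwst sgumx pst fqef aurfj qvb vzjby
Hunk 2: at line 1 remove [pst] add [emyp,btsam,rizb] -> 9 lines: iwst sgumx emyp btsam rizb fqef aurfj qvb vzjby
Hunk 3: at line 2 remove [btsam,rizb,fqef] add [exa,njdlo] -> 8 lines: iwst sgumx emyp exa njdlo aurfj qvb vzjby

Answer: iwst
sgumx
emyp
exa
njdlo
aurfj
qvb
vzjby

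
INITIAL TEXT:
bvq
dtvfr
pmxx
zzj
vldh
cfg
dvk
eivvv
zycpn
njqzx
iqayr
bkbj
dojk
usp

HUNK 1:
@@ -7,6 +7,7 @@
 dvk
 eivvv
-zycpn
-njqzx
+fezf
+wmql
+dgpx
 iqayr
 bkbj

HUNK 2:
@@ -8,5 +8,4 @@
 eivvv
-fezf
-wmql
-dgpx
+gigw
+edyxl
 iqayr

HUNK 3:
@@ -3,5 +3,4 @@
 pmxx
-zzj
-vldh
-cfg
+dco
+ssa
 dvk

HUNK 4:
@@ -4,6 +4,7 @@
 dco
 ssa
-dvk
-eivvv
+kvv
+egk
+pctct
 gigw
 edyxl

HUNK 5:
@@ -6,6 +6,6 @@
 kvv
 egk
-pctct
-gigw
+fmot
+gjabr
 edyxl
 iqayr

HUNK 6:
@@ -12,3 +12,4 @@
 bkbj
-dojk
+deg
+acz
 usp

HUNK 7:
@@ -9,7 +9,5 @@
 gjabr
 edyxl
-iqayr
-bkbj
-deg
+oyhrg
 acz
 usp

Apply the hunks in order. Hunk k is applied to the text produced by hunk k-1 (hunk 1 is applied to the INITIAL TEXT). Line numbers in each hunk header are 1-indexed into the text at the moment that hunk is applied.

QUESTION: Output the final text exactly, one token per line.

Answer: bvq
dtvfr
pmxx
dco
ssa
kvv
egk
fmot
gjabr
edyxl
oyhrg
acz
usp

Derivation:
Hunk 1: at line 7 remove [zycpn,njqzx] add [fezf,wmql,dgpx] -> 15 lines: bvq dtvfr pmxx zzj vldh cfg dvk eivvv fezf wmql dgpx iqayr bkbj dojk usp
Hunk 2: at line 8 remove [fezf,wmql,dgpx] add [gigw,edyxl] -> 14 lines: bvq dtvfr pmxx zzj vldh cfg dvk eivvv gigw edyxl iqayr bkbj dojk usp
Hunk 3: at line 3 remove [zzj,vldh,cfg] add [dco,ssa] -> 13 lines: bvq dtvfr pmxx dco ssa dvk eivvv gigw edyxl iqayr bkbj dojk usp
Hunk 4: at line 4 remove [dvk,eivvv] add [kvv,egk,pctct] -> 14 lines: bvq dtvfr pmxx dco ssa kvv egk pctct gigw edyxl iqayr bkbj dojk usp
Hunk 5: at line 6 remove [pctct,gigw] add [fmot,gjabr] -> 14 lines: bvq dtvfr pmxx dco ssa kvv egk fmot gjabr edyxl iqayr bkbj dojk usp
Hunk 6: at line 12 remove [dojk] add [deg,acz] -> 15 lines: bvq dtvfr pmxx dco ssa kvv egk fmot gjabr edyxl iqayr bkbj deg acz usp
Hunk 7: at line 9 remove [iqayr,bkbj,deg] add [oyhrg] -> 13 lines: bvq dtvfr pmxx dco ssa kvv egk fmot gjabr edyxl oyhrg acz usp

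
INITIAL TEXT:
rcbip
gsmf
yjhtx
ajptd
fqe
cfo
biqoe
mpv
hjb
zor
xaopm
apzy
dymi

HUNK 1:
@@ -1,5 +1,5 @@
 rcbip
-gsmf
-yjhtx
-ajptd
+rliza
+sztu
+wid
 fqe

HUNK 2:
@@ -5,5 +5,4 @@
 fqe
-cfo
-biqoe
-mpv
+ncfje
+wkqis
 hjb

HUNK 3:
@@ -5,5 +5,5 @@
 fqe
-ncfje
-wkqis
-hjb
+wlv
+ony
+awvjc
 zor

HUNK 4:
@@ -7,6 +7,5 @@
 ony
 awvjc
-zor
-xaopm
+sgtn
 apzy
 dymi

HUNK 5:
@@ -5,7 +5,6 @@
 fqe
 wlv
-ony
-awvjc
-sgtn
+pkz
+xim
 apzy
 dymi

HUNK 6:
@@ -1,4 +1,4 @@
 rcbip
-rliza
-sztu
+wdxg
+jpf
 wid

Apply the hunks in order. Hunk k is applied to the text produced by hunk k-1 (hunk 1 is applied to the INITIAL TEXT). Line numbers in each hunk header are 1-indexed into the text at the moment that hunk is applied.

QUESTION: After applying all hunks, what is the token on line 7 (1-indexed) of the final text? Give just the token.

Answer: pkz

Derivation:
Hunk 1: at line 1 remove [gsmf,yjhtx,ajptd] add [rliza,sztu,wid] -> 13 lines: rcbip rliza sztu wid fqe cfo biqoe mpv hjb zor xaopm apzy dymi
Hunk 2: at line 5 remove [cfo,biqoe,mpv] add [ncfje,wkqis] -> 12 lines: rcbip rliza sztu wid fqe ncfje wkqis hjb zor xaopm apzy dymi
Hunk 3: at line 5 remove [ncfje,wkqis,hjb] add [wlv,ony,awvjc] -> 12 lines: rcbip rliza sztu wid fqe wlv ony awvjc zor xaopm apzy dymi
Hunk 4: at line 7 remove [zor,xaopm] add [sgtn] -> 11 lines: rcbip rliza sztu wid fqe wlv ony awvjc sgtn apzy dymi
Hunk 5: at line 5 remove [ony,awvjc,sgtn] add [pkz,xim] -> 10 lines: rcbip rliza sztu wid fqe wlv pkz xim apzy dymi
Hunk 6: at line 1 remove [rliza,sztu] add [wdxg,jpf] -> 10 lines: rcbip wdxg jpf wid fqe wlv pkz xim apzy dymi
Final line 7: pkz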